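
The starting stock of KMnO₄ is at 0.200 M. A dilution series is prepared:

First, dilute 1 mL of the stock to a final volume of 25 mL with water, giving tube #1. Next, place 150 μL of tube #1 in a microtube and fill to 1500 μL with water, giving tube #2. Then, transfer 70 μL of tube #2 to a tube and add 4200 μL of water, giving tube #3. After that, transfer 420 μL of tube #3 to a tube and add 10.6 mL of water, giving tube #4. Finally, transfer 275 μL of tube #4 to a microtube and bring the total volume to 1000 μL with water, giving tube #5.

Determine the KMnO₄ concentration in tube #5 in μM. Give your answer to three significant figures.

Step 1: 1 mL brought to 25 mL → factor 25/1 = 25
Step 2: 150 μL brought to 1500 μL → factor 1500/150 = 10
Step 3: 70 μL + 4200 μL = 4270 μL total → factor 4270/70 = 61
Step 4: 420 μL + 10.6 mL = 11020 μL total → factor 11020/420 = 26.238
Step 5: 275 μL brought to 1000 μL → factor 1000/275 = 3.6364
Overall dilution factor = 25 × 10 × 61 × 26.238 × 3.6364 = 1.455 × 10^6
Final = 0.200 M / 1.455 × 10^6 = 1.375 × 10^-7 M = 0.137 μM

0.137 μM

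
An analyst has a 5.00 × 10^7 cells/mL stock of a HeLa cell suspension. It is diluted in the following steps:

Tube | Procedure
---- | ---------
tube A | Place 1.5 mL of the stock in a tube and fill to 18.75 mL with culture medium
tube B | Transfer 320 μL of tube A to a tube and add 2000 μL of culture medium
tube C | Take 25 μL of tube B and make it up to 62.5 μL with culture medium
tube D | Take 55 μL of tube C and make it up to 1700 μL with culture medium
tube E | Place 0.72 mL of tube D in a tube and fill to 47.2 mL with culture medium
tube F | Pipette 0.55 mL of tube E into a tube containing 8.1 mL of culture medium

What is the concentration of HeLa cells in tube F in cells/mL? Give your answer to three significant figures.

6.93 cells/mL

Step 1: 1.5 mL brought to 18.75 mL → factor 18.75/1.5 = 12.5
Step 2: 320 μL + 2000 μL = 2320 μL total → factor 2320/320 = 7.25
Step 3: 25 μL brought to 62.5 μL → factor 62.5/25 = 2.5
Step 4: 55 μL brought to 1700 μL → factor 1700/55 = 30.909
Step 5: 0.72 mL brought to 47.2 mL → factor 47.2/0.72 = 65.556
Step 6: 0.55 mL + 8.1 mL = 8.65 mL total → factor 8.65/0.55 = 15.727
Overall dilution factor = 12.5 × 7.25 × 2.5 × 30.909 × 65.556 × 15.727 = 7.22 × 10^6
Final = 5.00 × 10^7 cells/mL / 7.22 × 10^6 = 6.93 cells/mL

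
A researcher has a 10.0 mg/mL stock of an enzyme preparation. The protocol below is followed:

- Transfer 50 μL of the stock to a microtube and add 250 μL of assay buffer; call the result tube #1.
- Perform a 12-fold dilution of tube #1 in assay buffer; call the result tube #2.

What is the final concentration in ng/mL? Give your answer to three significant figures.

1.39 × 10^5 ng/mL

Step 1: 50 μL + 250 μL = 300 μL total → factor 300/50 = 6
Step 2: 12-fold → factor 12
Overall dilution factor = 6 × 12 = 72
Final = 10.0 mg/mL / 72 = 0.1389 mg/mL = 1.39 × 10^5 ng/mL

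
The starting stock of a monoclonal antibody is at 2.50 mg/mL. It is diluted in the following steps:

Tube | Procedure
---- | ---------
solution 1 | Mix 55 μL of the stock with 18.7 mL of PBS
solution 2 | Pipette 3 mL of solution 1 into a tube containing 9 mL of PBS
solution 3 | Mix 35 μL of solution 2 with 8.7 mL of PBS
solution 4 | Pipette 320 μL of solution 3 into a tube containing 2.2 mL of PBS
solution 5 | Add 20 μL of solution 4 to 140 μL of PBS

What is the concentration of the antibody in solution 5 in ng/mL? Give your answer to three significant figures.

Step 1: 55 μL + 18.7 mL = 18755 μL total → factor 18755/55 = 341
Step 2: 3 mL + 9 mL = 12 mL total → factor 12/3 = 4
Step 3: 35 μL + 8.7 mL = 8735 μL total → factor 8735/35 = 249.57
Step 4: 320 μL + 2.2 mL = 2520 μL total → factor 2520/320 = 7.875
Step 5: 20 μL + 140 μL = 160 μL total → factor 160/20 = 8
Dilution factor through solution 5 = 341 × 4 × 249.57 × 7.875 × 8 = 2.1446 × 10^7
[solution 5] = 2.50 mg/mL / 2.1446 × 10^7 = 1.166 × 10^-7 mg/mL = 0.117 ng/mL

0.117 ng/mL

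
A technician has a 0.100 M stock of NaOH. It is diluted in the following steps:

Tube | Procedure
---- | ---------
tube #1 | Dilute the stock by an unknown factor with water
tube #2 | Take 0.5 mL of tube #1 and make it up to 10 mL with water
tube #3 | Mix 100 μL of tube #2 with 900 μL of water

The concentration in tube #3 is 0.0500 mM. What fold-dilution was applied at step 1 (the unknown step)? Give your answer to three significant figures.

10.0-fold

Step 1: unknown factor x
Step 2: 0.5 mL brought to 10 mL → factor 10/0.5 = 20
Step 3: 100 μL + 900 μL = 1000 μL total → factor 1000/100 = 10
Product of known-step factors = 200
Overall factor = 0.100 M / (0.0500 mM) = 2000
x = 2000 / 200 = 10.0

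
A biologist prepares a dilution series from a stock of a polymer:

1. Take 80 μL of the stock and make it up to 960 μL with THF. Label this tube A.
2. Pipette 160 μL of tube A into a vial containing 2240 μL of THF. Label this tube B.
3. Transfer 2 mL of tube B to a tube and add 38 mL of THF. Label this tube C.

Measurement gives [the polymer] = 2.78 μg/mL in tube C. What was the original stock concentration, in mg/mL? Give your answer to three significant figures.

10.0 mg/mL

Step 1: 80 μL brought to 960 μL → factor 960/80 = 12
Step 2: 160 μL + 2240 μL = 2400 μL total → factor 2400/160 = 15
Step 3: 2 mL + 38 mL = 40 mL total → factor 40/2 = 20
Overall dilution factor = 12 × 15 × 20 = 3600
Stock = 2.78 μg/mL × 3600 = 1.001 × 10^4 μg/mL = 10.0 mg/mL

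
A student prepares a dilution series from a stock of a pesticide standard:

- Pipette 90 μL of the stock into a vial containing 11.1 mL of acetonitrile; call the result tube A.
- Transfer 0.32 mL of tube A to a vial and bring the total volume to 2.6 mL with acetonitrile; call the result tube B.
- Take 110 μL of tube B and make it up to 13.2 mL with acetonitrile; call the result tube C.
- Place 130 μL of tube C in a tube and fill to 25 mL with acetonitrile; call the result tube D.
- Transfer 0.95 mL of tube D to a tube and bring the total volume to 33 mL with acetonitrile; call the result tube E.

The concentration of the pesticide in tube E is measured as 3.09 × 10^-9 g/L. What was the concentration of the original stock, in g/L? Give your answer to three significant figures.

Step 1: 90 μL + 11.1 mL = 11190 μL total → factor 11190/90 = 124.33
Step 2: 0.32 mL brought to 2.6 mL → factor 2.6/0.32 = 8.125
Step 3: 110 μL brought to 13.2 mL → factor 13200/110 = 120
Step 4: 130 μL brought to 25 mL → factor 25000/130 = 192.31
Step 5: 0.95 mL brought to 33 mL → factor 33/0.95 = 34.737
Overall dilution factor = 124.33 × 8.125 × 120 × 192.31 × 34.737 = 8.098 × 10^8
Stock = 3.09 × 10^-9 g/L × 8.098 × 10^8 = 2.50 g/L

2.50 g/L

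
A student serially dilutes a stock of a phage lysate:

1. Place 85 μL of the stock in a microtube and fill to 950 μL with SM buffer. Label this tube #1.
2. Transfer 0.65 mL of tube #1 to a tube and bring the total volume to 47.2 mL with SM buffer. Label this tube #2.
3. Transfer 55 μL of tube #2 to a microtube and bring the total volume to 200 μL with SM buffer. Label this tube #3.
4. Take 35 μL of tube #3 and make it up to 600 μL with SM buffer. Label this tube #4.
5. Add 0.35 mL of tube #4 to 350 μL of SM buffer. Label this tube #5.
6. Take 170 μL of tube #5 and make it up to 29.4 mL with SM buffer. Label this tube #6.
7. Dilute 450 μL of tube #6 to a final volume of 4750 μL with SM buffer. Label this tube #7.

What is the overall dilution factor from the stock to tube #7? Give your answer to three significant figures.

1.85 × 10^8

Step 1: 85 μL brought to 950 μL → factor 950/85 = 11.176
Step 2: 0.65 mL brought to 47.2 mL → factor 47.2/0.65 = 72.615
Step 3: 55 μL brought to 200 μL → factor 200/55 = 3.6364
Step 4: 35 μL brought to 600 μL → factor 600/35 = 17.143
Step 5: 0.35 mL + 350 μL = 0.7 mL total → factor 0.7/0.35 = 2
Step 6: 170 μL brought to 29.4 mL → factor 29400/170 = 172.94
Step 7: 450 μL brought to 4750 μL → factor 4750/450 = 10.556
Overall dilution factor = 11.176 × 72.615 × 3.6364 × 17.143 × 2 × 172.94 × 10.556 = 1.8471 × 10^8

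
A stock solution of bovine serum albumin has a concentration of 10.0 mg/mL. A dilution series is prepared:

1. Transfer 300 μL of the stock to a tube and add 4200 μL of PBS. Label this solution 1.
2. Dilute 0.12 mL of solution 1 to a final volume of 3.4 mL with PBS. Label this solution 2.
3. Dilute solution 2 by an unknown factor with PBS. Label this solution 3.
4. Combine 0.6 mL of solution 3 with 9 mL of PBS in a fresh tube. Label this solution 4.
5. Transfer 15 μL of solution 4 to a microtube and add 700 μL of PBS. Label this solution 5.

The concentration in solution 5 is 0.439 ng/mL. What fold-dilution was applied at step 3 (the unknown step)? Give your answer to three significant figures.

70.3-fold

Step 1: 300 μL + 4200 μL = 4500 μL total → factor 4500/300 = 15
Step 2: 0.12 mL brought to 3.4 mL → factor 3.4/0.12 = 28.333
Step 3: unknown factor x
Step 4: 0.6 mL + 9 mL = 9.6 mL total → factor 9.6/0.6 = 16
Step 5: 15 μL + 700 μL = 715 μL total → factor 715/15 = 47.667
Product of known-step factors = 3.2413 × 10^5
Overall factor = 10.0 mg/mL / (0.439 ng/mL) = 2.2779 × 10^7
x = 2.2779 × 10^7 / 3.2413 × 10^5 = 70.3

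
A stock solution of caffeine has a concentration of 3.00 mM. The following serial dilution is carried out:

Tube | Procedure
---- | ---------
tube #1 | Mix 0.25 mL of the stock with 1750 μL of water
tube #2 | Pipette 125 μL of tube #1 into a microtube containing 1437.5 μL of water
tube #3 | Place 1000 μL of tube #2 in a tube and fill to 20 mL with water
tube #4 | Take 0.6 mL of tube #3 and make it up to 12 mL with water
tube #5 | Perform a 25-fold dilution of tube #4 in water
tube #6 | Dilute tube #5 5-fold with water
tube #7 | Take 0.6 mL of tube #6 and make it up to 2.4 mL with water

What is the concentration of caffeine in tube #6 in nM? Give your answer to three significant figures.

Step 1: 0.25 mL + 1750 μL = 2 mL total → factor 2/0.25 = 8
Step 2: 125 μL + 1437.5 μL = 1562.5 μL total → factor 1562.5/125 = 12.5
Step 3: 1000 μL brought to 20 mL → factor 20000/1000 = 20
Step 4: 0.6 mL brought to 12 mL → factor 12/0.6 = 20
Step 5: 25-fold → factor 25
Step 6: 5-fold → factor 5
Dilution factor through tube #6 = 8 × 12.5 × 20 × 20 × 25 × 5 = 5 × 10^6
[tube #6] = 3.00 mM / 5 × 10^6 = 6.000 × 10^-7 mM = 0.600 nM

0.600 nM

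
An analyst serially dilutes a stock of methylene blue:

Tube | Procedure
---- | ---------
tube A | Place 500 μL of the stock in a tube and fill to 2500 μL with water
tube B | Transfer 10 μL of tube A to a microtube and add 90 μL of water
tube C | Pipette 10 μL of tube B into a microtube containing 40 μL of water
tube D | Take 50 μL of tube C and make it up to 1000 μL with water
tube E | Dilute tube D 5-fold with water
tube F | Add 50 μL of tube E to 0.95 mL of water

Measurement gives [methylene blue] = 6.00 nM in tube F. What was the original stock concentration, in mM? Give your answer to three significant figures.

Step 1: 500 μL brought to 2500 μL → factor 2500/500 = 5
Step 2: 10 μL + 90 μL = 100 μL total → factor 100/10 = 10
Step 3: 10 μL + 40 μL = 50 μL total → factor 50/10 = 5
Step 4: 50 μL brought to 1000 μL → factor 1000/50 = 20
Step 5: 5-fold → factor 5
Step 6: 50 μL + 0.95 mL = 1000 μL total → factor 1000/50 = 20
Overall dilution factor = 5 × 10 × 5 × 20 × 5 × 20 = 5 × 10^5
Stock = 6.00 nM × 5 × 10^5 = 3.000 × 10^6 nM = 3.00 mM

3.00 mM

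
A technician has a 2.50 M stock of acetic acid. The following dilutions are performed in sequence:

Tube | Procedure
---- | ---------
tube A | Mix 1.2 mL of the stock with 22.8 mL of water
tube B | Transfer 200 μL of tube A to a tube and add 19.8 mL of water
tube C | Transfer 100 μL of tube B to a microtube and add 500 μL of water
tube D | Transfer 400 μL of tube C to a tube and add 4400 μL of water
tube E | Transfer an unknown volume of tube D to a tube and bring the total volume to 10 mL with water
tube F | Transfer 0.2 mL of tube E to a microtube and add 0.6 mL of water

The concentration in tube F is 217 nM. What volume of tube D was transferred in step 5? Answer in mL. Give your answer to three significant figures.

Step 1: 1.2 mL + 22.8 mL = 24 mL total → factor 24/1.2 = 20
Step 2: 200 μL + 19.8 mL = 20000 μL total → factor 20000/200 = 100
Step 3: 100 μL + 500 μL = 600 μL total → factor 600/100 = 6
Step 4: 400 μL + 4400 μL = 4800 μL total → factor 4800/400 = 12
Step 5: v brought to 10 mL → factor = 10 mL/v
Step 6: 0.2 mL + 0.6 mL = 0.8 mL total → factor 0.8/0.2 = 4
Product of known-step factors = 5.76 × 10^5
Overall factor = 2.50 M / (217 nM) = 1.1521 × 10^7
Step-5 factor = 1.1521 × 10^7 / 5.76 × 10^5 = 20.001
v = 10 mL / 20.001 = 0.500 mL

0.500 mL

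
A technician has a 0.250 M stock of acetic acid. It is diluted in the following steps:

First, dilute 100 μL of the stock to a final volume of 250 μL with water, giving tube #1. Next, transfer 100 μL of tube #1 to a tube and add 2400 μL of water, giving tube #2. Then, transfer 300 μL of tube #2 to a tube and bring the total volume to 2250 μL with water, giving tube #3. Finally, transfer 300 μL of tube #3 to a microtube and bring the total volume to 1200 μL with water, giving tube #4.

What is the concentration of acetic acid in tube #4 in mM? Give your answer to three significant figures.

0.133 mM

Step 1: 100 μL brought to 250 μL → factor 250/100 = 2.5
Step 2: 100 μL + 2400 μL = 2500 μL total → factor 2500/100 = 25
Step 3: 300 μL brought to 2250 μL → factor 2250/300 = 7.5
Step 4: 300 μL brought to 1200 μL → factor 1200/300 = 4
Overall dilution factor = 2.5 × 25 × 7.5 × 4 = 1875
Final = 0.250 M / 1875 = 0.0001333 M = 0.133 mM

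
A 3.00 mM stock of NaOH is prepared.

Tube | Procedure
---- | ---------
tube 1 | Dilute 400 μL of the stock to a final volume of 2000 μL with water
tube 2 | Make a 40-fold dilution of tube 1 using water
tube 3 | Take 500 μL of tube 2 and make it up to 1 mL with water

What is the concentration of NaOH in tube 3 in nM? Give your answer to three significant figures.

Step 1: 400 μL brought to 2000 μL → factor 2000/400 = 5
Step 2: 40-fold → factor 40
Step 3: 500 μL brought to 1 mL → factor 1000/500 = 2
Overall dilution factor = 5 × 40 × 2 = 400
Final = 3.00 mM / 400 = 0.007500 mM = 7.50 × 10^3 nM

7.50 × 10^3 nM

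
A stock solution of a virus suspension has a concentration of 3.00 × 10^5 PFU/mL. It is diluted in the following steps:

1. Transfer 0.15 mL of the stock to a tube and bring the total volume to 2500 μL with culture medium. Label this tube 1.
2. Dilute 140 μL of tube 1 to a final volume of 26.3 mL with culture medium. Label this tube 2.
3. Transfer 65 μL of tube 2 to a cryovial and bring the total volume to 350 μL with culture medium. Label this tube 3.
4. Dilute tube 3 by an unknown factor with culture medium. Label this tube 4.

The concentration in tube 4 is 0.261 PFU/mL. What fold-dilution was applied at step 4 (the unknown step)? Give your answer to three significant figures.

Step 1: 0.15 mL brought to 2500 μL → factor 2.5/0.15 = 16.667
Step 2: 140 μL brought to 26.3 mL → factor 26300/140 = 187.86
Step 3: 65 μL brought to 350 μL → factor 350/65 = 5.3846
Step 4: unknown factor x
Product of known-step factors = 16859
Overall factor = 3.00 × 10^5 PFU/mL / (0.261 PFU/mL) = 1.1494 × 10^6
x = 1.1494 × 10^6 / 16859 = 68.2

68.2-fold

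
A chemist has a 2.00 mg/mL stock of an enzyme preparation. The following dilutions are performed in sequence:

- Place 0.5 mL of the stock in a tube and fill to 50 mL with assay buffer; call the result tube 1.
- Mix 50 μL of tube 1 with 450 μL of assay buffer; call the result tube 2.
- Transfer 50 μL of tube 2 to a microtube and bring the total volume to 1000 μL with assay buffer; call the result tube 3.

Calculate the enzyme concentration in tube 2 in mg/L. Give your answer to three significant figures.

Step 1: 0.5 mL brought to 50 mL → factor 50/0.5 = 100
Step 2: 50 μL + 450 μL = 500 μL total → factor 500/50 = 10
Dilution factor through tube 2 = 100 × 10 = 1000
[tube 2] = 2.00 mg/mL / 1000 = 0.002000 mg/mL = 2.00 mg/L

2.00 mg/L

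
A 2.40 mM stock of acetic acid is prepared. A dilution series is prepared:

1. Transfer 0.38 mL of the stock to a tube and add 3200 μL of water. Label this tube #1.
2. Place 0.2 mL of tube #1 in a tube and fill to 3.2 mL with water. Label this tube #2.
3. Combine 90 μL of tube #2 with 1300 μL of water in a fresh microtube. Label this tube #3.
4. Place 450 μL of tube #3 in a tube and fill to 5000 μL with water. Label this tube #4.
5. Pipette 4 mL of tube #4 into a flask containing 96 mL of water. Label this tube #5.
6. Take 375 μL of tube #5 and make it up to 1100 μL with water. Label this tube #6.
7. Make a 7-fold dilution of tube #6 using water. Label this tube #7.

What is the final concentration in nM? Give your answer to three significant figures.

0.181 nM

Step 1: 0.38 mL + 3200 μL = 3.58 mL total → factor 3.58/0.38 = 9.4211
Step 2: 0.2 mL brought to 3.2 mL → factor 3.2/0.2 = 16
Step 3: 90 μL + 1300 μL = 1390 μL total → factor 1390/90 = 15.444
Step 4: 450 μL brought to 5000 μL → factor 5000/450 = 11.111
Step 5: 4 mL + 96 mL = 100 mL total → factor 100/4 = 25
Step 6: 375 μL brought to 1100 μL → factor 1100/375 = 2.9333
Step 7: 7-fold → factor 7
Overall dilution factor = 9.4211 × 16 × 15.444 × 11.111 × 25 × 2.9333 × 7 = 1.3278 × 10^7
Final = 2.40 mM / 1.3278 × 10^7 = 1.807 × 10^-7 mM = 0.181 nM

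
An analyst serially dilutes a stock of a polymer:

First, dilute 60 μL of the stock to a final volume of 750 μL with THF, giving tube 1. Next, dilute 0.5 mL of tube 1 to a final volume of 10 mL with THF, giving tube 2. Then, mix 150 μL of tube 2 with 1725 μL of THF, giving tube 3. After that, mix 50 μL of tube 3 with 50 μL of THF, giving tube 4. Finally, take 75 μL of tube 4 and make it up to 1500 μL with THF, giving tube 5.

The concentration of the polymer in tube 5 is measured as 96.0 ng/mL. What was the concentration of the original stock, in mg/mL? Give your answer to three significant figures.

12.0 mg/mL

Step 1: 60 μL brought to 750 μL → factor 750/60 = 12.5
Step 2: 0.5 mL brought to 10 mL → factor 10/0.5 = 20
Step 3: 150 μL + 1725 μL = 1875 μL total → factor 1875/150 = 12.5
Step 4: 50 μL + 50 μL = 100 μL total → factor 100/50 = 2
Step 5: 75 μL brought to 1500 μL → factor 1500/75 = 20
Overall dilution factor = 12.5 × 20 × 12.5 × 2 × 20 = 1.25 × 10^5
Stock = 96.0 ng/mL × 1.25 × 10^5 = 1.200 × 10^7 ng/mL = 12.0 mg/mL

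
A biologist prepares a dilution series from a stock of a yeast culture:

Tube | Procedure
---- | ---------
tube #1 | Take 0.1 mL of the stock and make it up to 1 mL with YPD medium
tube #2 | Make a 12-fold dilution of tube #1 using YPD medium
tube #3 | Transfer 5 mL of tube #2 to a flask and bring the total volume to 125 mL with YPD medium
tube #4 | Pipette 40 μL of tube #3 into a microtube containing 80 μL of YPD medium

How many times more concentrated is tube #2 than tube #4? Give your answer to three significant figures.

Step 1: 0.1 mL brought to 1 mL → factor 1/0.1 = 10
Step 2: 12-fold → factor 12
Step 3: 5 mL brought to 125 mL → factor 125/5 = 25
Step 4: 40 μL + 80 μL = 120 μL total → factor 120/40 = 3
Dilution factor to tube #2 = 120; to tube #4 = 9000
[tube #2]/[tube #4] = (factor to tube #4)/(factor to tube #2) = 9000/120 = 75.0

75.0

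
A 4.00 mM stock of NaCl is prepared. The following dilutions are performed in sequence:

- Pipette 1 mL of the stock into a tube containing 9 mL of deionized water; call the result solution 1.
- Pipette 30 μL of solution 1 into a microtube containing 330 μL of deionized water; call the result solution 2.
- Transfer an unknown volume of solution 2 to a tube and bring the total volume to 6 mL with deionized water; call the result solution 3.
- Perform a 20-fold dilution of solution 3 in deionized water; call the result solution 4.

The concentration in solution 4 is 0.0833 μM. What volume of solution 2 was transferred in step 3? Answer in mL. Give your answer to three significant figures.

Step 1: 1 mL + 9 mL = 10 mL total → factor 10/1 = 10
Step 2: 30 μL + 330 μL = 360 μL total → factor 360/30 = 12
Step 3: v brought to 6 mL → factor = 6 mL/v
Step 4: 20-fold → factor 20
Product of known-step factors = 2400
Overall factor = 4.00 mM / (0.0833 μM) = 48019
Step-3 factor = 48019 / 2400 = 20.008
v = 6 mL / 20.008 = 0.300 mL

0.300 mL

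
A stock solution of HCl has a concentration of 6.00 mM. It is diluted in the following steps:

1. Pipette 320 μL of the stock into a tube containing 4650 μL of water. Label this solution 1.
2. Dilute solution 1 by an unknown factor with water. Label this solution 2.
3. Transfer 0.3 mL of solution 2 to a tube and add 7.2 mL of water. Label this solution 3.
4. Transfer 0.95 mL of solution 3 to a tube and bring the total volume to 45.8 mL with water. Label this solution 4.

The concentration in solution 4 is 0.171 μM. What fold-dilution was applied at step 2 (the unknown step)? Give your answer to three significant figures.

1.87-fold

Step 1: 320 μL + 4650 μL = 4970 μL total → factor 4970/320 = 15.531
Step 2: unknown factor x
Step 3: 0.3 mL + 7.2 mL = 7.5 mL total → factor 7.5/0.3 = 25
Step 4: 0.95 mL brought to 45.8 mL → factor 45.8/0.95 = 48.211
Product of known-step factors = 18719
Overall factor = 6.00 mM / (0.171 μM) = 35088
x = 35088 / 18719 = 1.87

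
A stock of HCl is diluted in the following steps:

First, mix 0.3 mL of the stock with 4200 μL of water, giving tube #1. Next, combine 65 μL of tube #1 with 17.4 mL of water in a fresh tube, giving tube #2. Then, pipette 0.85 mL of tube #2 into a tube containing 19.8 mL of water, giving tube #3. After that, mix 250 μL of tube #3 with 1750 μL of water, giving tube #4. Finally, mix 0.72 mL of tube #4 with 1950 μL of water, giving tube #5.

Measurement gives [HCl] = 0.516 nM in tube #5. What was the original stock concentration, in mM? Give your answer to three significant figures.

Step 1: 0.3 mL + 4200 μL = 4.5 mL total → factor 4.5/0.3 = 15
Step 2: 65 μL + 17.4 mL = 17465 μL total → factor 17465/65 = 268.69
Step 3: 0.85 mL + 19.8 mL = 20.65 mL total → factor 20.65/0.85 = 24.294
Step 4: 250 μL + 1750 μL = 2000 μL total → factor 2000/250 = 8
Step 5: 0.72 mL + 1950 μL = 2.67 mL total → factor 2.67/0.72 = 3.7083
Overall dilution factor = 15 × 268.69 × 24.294 × 8 × 3.7083 = 2.9048 × 10^6
Stock = 0.516 nM × 2.9048 × 10^6 = 1.499 × 10^6 nM = 1.50 mM

1.50 mM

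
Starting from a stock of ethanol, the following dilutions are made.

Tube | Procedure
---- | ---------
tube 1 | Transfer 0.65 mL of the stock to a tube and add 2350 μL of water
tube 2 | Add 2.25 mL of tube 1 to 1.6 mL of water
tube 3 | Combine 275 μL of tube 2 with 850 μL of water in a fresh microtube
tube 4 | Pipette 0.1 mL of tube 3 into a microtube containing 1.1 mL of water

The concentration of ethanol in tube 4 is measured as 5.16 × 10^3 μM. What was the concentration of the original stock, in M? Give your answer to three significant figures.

Step 1: 0.65 mL + 2350 μL = 3 mL total → factor 3/0.65 = 4.6154
Step 2: 2.25 mL + 1.6 mL = 3.85 mL total → factor 3.85/2.25 = 1.7111
Step 3: 275 μL + 850 μL = 1125 μL total → factor 1125/275 = 4.0909
Step 4: 0.1 mL + 1.1 mL = 1.2 mL total → factor 1.2/0.1 = 12
Overall dilution factor = 4.6154 × 1.7111 × 4.0909 × 12 = 387.69
Stock = 5.16 × 10^3 μM × 387.69 = 2.000 × 10^6 μM = 2.00 M

2.00 M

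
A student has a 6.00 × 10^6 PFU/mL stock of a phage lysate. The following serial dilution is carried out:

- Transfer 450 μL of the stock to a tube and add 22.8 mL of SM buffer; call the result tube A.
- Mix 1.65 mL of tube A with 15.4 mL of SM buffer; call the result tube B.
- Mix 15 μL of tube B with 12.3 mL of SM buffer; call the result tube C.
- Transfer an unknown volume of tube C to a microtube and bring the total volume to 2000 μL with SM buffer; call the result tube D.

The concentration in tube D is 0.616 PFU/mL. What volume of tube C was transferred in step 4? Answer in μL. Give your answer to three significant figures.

90.0 μL

Step 1: 450 μL + 22.8 mL = 23250 μL total → factor 23250/450 = 51.667
Step 2: 1.65 mL + 15.4 mL = 17.05 mL total → factor 17.05/1.65 = 10.333
Step 3: 15 μL + 12.3 mL = 12315 μL total → factor 12315/15 = 821
Step 4: v brought to 2000 μL → factor = 2000 μL/v
Product of known-step factors = 4.3832 × 10^5
Overall factor = 6.00 × 10^6 PFU/mL / (0.616 PFU/mL) = 9.7403 × 10^6
Step-4 factor = 9.7403 × 10^6 / 4.3832 × 10^5 = 22.222
v = 2000 μL / 22.222 = 90.0 μL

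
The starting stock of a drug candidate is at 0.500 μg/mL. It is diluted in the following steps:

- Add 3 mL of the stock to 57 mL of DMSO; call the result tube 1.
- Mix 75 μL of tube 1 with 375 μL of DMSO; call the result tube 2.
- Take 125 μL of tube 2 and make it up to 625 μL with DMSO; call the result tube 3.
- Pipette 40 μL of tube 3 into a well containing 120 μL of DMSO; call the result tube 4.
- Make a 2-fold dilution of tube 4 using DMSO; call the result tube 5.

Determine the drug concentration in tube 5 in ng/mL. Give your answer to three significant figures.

0.104 ng/mL

Step 1: 3 mL + 57 mL = 60 mL total → factor 60/3 = 20
Step 2: 75 μL + 375 μL = 450 μL total → factor 450/75 = 6
Step 3: 125 μL brought to 625 μL → factor 625/125 = 5
Step 4: 40 μL + 120 μL = 160 μL total → factor 160/40 = 4
Step 5: 2-fold → factor 2
Overall dilution factor = 20 × 6 × 5 × 4 × 2 = 4800
Final = 0.500 μg/mL / 4800 = 0.0001042 μg/mL = 0.104 ng/mL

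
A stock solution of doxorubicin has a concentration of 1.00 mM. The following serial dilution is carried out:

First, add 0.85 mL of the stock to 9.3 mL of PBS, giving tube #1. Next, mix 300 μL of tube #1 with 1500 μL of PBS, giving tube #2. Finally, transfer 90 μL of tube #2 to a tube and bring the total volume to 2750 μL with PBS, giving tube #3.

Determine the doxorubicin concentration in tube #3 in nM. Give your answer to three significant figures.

Step 1: 0.85 mL + 9.3 mL = 10.15 mL total → factor 10.15/0.85 = 11.941
Step 2: 300 μL + 1500 μL = 1800 μL total → factor 1800/300 = 6
Step 3: 90 μL brought to 2750 μL → factor 2750/90 = 30.556
Overall dilution factor = 11.941 × 6 × 30.556 = 2189.2
Final = 1.00 mM / 2189.2 = 0.0004568 mM = 457 nM

457 nM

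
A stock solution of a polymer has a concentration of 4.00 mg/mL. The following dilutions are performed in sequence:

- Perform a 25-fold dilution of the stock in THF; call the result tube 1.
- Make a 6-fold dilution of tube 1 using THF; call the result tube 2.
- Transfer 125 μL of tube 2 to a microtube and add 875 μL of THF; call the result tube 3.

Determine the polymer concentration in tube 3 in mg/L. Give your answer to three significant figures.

3.33 mg/L

Step 1: 25-fold → factor 25
Step 2: 6-fold → factor 6
Step 3: 125 μL + 875 μL = 1000 μL total → factor 1000/125 = 8
Overall dilution factor = 25 × 6 × 8 = 1200
Final = 4.00 mg/mL / 1200 = 0.003333 mg/mL = 3.33 mg/L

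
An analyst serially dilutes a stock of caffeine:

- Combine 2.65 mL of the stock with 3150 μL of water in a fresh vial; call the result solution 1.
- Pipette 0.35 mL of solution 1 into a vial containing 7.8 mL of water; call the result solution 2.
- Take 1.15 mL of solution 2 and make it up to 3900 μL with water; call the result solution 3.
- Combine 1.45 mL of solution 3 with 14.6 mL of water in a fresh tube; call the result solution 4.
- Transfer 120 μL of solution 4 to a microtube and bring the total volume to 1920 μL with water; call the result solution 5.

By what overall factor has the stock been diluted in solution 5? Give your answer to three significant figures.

Step 1: 2.65 mL + 3150 μL = 5.8 mL total → factor 5.8/2.65 = 2.1887
Step 2: 0.35 mL + 7.8 mL = 8.15 mL total → factor 8.15/0.35 = 23.286
Step 3: 1.15 mL brought to 3900 μL → factor 3.9/1.15 = 3.3913
Step 4: 1.45 mL + 14.6 mL = 16.05 mL total → factor 16.05/1.45 = 11.069
Step 5: 120 μL brought to 1920 μL → factor 1920/120 = 16
Overall dilution factor = 2.1887 × 23.286 × 3.3913 × 11.069 × 16 = 30610

3.06 × 10^4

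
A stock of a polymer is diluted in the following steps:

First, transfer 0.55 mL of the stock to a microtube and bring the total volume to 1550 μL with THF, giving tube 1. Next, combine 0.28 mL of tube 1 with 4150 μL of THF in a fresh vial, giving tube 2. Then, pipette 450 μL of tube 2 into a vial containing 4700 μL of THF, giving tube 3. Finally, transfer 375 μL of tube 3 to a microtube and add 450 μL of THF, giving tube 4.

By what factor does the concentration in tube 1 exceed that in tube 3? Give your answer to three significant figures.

Step 1: 0.55 mL brought to 1550 μL → factor 1.55/0.55 = 2.8182
Step 2: 0.28 mL + 4150 μL = 4.43 mL total → factor 4.43/0.28 = 15.821
Step 3: 450 μL + 4700 μL = 5150 μL total → factor 5150/450 = 11.444
Dilution factor to tube 1 = 2.8182; to tube 3 = 510.28
[tube 1]/[tube 3] = (factor to tube 3)/(factor to tube 1) = 510.28/2.8182 = 181

181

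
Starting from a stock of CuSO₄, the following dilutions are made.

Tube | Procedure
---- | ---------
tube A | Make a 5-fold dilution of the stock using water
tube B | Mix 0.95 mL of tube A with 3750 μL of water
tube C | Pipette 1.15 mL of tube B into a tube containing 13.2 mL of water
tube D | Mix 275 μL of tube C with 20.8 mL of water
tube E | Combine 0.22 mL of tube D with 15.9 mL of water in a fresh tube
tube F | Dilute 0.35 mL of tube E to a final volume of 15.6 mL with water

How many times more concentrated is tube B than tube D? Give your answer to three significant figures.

956

Step 1: 5-fold → factor 5
Step 2: 0.95 mL + 3750 μL = 4.7 mL total → factor 4.7/0.95 = 4.9474
Step 3: 1.15 mL + 13.2 mL = 14.35 mL total → factor 14.35/1.15 = 12.478
Step 4: 275 μL + 20.8 mL = 21075 μL total → factor 21075/275 = 76.636
Dilution factor to tube B = 24.737; to tube D = 23656
[tube B]/[tube D] = (factor to tube D)/(factor to tube B) = 23656/24.737 = 956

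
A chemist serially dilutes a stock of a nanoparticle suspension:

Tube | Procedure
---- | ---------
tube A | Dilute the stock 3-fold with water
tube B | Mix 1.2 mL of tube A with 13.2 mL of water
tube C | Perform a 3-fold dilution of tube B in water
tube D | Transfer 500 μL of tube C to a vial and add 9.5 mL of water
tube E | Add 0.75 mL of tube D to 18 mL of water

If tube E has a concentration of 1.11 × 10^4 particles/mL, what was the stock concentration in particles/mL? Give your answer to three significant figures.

5.99 × 10^8 particles/mL

Step 1: 3-fold → factor 3
Step 2: 1.2 mL + 13.2 mL = 14.4 mL total → factor 14.4/1.2 = 12
Step 3: 3-fold → factor 3
Step 4: 500 μL + 9.5 mL = 10000 μL total → factor 10000/500 = 20
Step 5: 0.75 mL + 18 mL = 18.75 mL total → factor 18.75/0.75 = 25
Overall dilution factor = 3 × 12 × 3 × 20 × 25 = 54000
Stock = 1.11 × 10^4 particles/mL × 54000 = 5.99 × 10^8 particles/mL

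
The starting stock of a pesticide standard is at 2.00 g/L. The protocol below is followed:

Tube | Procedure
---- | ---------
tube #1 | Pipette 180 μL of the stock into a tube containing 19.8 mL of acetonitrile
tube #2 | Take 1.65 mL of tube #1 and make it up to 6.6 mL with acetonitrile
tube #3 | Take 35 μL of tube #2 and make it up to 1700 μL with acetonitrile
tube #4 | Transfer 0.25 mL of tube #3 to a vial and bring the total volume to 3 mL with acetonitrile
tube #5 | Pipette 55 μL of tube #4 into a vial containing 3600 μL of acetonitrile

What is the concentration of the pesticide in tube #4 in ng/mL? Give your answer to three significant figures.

7.73 ng/mL

Step 1: 180 μL + 19.8 mL = 19980 μL total → factor 19980/180 = 111
Step 2: 1.65 mL brought to 6.6 mL → factor 6.6/1.65 = 4
Step 3: 35 μL brought to 1700 μL → factor 1700/35 = 48.571
Step 4: 0.25 mL brought to 3 mL → factor 3/0.25 = 12
Dilution factor through tube #4 = 111 × 4 × 48.571 × 12 = 2.5879 × 10^5
[tube #4] = 2.00 g/L / 2.5879 × 10^5 = 7.728 × 10^-6 g/L = 7.73 ng/mL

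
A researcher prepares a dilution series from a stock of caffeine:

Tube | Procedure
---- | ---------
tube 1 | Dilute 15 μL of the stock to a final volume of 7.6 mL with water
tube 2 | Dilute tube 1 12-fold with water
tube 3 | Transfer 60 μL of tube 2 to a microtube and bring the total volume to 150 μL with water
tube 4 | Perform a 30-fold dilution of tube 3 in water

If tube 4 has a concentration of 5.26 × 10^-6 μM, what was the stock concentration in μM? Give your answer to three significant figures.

2.40 μM

Step 1: 15 μL brought to 7.6 mL → factor 7600/15 = 506.67
Step 2: 12-fold → factor 12
Step 3: 60 μL brought to 150 μL → factor 150/60 = 2.5
Step 4: 30-fold → factor 30
Overall dilution factor = 506.67 × 12 × 2.5 × 30 = 4.56 × 10^5
Stock = 5.26 × 10^-6 μM × 4.56 × 10^5 = 2.40 μM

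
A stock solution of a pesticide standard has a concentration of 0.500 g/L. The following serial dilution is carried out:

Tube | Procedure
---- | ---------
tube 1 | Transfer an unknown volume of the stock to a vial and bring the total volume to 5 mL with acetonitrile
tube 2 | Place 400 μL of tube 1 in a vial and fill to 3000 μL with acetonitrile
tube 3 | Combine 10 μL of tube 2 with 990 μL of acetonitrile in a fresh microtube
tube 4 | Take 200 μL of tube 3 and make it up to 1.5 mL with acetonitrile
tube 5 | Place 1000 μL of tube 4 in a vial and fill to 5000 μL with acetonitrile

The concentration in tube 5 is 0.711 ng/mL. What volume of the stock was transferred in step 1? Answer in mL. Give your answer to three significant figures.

Step 1: v brought to 5 mL → factor = 5 mL/v
Step 2: 400 μL brought to 3000 μL → factor 3000/400 = 7.5
Step 3: 10 μL + 990 μL = 1000 μL total → factor 1000/10 = 100
Step 4: 200 μL brought to 1.5 mL → factor 1500/200 = 7.5
Step 5: 1000 μL brought to 5000 μL → factor 5000/1000 = 5
Product of known-step factors = 28125
Overall factor = 0.500 g/L / (0.711 ng/mL) = 7.0323 × 10^5
Step-1 factor = 7.0323 × 10^5 / 28125 = 25.004
v = 5 mL / 25.004 = 0.200 mL

0.200 mL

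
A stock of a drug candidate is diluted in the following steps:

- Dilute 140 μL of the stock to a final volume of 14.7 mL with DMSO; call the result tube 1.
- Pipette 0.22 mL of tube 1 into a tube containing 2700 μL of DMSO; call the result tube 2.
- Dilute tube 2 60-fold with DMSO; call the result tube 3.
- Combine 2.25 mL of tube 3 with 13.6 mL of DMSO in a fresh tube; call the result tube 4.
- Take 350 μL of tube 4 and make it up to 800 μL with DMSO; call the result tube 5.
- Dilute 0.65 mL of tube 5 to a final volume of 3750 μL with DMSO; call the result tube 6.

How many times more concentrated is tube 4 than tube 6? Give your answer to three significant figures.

Step 1: 140 μL brought to 14.7 mL → factor 14700/140 = 105
Step 2: 0.22 mL + 2700 μL = 2.92 mL total → factor 2.92/0.22 = 13.273
Step 3: 60-fold → factor 60
Step 4: 2.25 mL + 13.6 mL = 15.85 mL total → factor 15.85/2.25 = 7.0444
Step 5: 350 μL brought to 800 μL → factor 800/350 = 2.2857
Step 6: 0.65 mL brought to 3750 μL → factor 3.75/0.65 = 5.7692
Dilution factor to tube 4 = 5.8904 × 10^5; to tube 6 = 7.7676 × 10^6
[tube 4]/[tube 6] = (factor to tube 6)/(factor to tube 4) = 7.7676 × 10^6/5.8904 × 10^5 = 13.2

13.2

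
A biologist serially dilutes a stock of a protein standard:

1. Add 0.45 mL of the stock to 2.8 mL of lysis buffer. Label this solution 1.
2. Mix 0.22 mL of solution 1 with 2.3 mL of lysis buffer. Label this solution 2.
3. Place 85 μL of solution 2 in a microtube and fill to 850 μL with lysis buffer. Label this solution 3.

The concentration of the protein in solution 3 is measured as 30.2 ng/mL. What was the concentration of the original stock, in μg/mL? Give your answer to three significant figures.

Step 1: 0.45 mL + 2.8 mL = 3.25 mL total → factor 3.25/0.45 = 7.2222
Step 2: 0.22 mL + 2.3 mL = 2.52 mL total → factor 2.52/0.22 = 11.455
Step 3: 85 μL brought to 850 μL → factor 850/85 = 10
Overall dilution factor = 7.2222 × 11.455 × 10 = 827.27
Stock = 30.2 ng/mL × 827.27 = 2.498 × 10^4 ng/mL = 25.0 μg/mL

25.0 μg/mL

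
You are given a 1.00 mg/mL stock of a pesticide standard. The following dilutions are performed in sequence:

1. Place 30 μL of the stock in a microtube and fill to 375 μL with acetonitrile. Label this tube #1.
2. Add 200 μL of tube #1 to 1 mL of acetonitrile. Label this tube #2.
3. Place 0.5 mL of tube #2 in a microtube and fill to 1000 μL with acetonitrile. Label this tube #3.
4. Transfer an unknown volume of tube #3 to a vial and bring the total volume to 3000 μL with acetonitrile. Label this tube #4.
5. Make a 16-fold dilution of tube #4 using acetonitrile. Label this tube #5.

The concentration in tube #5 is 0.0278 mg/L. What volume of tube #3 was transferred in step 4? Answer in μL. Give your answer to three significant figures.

200 μL

Step 1: 30 μL brought to 375 μL → factor 375/30 = 12.5
Step 2: 200 μL + 1 mL = 1200 μL total → factor 1200/200 = 6
Step 3: 0.5 mL brought to 1000 μL → factor 1/0.5 = 2
Step 4: v brought to 3000 μL → factor = 3000 μL/v
Step 5: 16-fold → factor 16
Product of known-step factors = 2400
Overall factor = 1.00 mg/mL / (0.0278 mg/L) = 35971
Step-4 factor = 35971 / 2400 = 14.988
v = 3000 μL / 14.988 = 200 μL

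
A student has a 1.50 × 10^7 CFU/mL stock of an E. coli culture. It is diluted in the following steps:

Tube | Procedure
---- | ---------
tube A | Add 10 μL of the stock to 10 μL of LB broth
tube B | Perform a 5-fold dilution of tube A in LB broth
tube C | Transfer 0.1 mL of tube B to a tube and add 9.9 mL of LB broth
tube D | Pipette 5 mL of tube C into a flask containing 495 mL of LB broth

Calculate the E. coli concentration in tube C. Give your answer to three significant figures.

Step 1: 10 μL + 10 μL = 20 μL total → factor 20/10 = 2
Step 2: 5-fold → factor 5
Step 3: 0.1 mL + 9.9 mL = 10 mL total → factor 10/0.1 = 100
Dilution factor through tube C = 2 × 5 × 100 = 1000
[tube C] = 1.50 × 10^7 CFU/mL / 1000 = 1.50 × 10^4 CFU/mL

1.50 × 10^4 CFU/mL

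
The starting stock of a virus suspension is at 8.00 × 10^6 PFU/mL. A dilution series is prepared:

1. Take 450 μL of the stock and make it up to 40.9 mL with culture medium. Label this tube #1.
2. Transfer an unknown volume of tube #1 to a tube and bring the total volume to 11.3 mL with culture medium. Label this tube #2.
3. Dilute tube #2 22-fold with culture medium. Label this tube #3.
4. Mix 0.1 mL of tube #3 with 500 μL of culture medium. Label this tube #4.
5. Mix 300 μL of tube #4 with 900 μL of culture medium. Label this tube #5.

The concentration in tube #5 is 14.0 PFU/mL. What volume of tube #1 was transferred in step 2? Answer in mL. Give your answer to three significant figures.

Step 1: 450 μL brought to 40.9 mL → factor 40900/450 = 90.889
Step 2: v brought to 11.3 mL → factor = 11.3 mL/v
Step 3: 22-fold → factor 22
Step 4: 0.1 mL + 500 μL = 0.6 mL total → factor 0.6/0.1 = 6
Step 5: 300 μL + 900 μL = 1200 μL total → factor 1200/300 = 4
Product of known-step factors = 47989
Overall factor = 8.00 × 10^6 PFU/mL / (14.0 PFU/mL) = 5.7143 × 10^5
Step-2 factor = 5.7143 × 10^5 / 47989 = 11.907
v = 11.3 mL / 11.907 = 0.949 mL

0.949 mL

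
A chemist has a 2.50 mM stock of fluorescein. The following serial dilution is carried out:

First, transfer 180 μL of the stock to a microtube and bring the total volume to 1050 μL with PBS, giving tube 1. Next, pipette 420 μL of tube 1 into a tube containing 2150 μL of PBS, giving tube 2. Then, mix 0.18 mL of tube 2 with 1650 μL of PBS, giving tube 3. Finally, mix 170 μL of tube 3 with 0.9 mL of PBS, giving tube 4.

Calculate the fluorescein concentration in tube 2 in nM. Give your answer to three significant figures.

Step 1: 180 μL brought to 1050 μL → factor 1050/180 = 5.8333
Step 2: 420 μL + 2150 μL = 2570 μL total → factor 2570/420 = 6.119
Dilution factor through tube 2 = 5.8333 × 6.119 = 35.694
[tube 2] = 2.50 mM / 35.694 = 0.07004 mM = 7.00 × 10^4 nM

7.00 × 10^4 nM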